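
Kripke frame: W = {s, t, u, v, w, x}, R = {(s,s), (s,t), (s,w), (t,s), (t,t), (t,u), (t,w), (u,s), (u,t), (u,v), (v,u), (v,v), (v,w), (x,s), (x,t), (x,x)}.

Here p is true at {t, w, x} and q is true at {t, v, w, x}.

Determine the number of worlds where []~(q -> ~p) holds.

s: successors {s, t, w}; ~(q -> ~p) there: s:F, t:T, w:T. ✗
t: successors {s, t, u, w}; ~(q -> ~p) there: s:F, t:T, u:F, w:T. ✗
u: successors {s, t, v}; ~(q -> ~p) there: s:F, t:T, v:F. ✗
v: successors {u, v, w}; ~(q -> ~p) there: u:F, v:F, w:T. ✗
w: no successors, so []~(q -> ~p) holds vacuously. ✓
x: successors {s, t, x}; ~(q -> ~p) there: s:F, t:T, x:T. ✗
Satisfying worlds: {w}.

1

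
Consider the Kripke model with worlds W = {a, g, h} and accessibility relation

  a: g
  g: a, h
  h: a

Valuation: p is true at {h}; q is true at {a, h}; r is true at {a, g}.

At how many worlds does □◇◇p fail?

a: successors {g}; ◇◇p there: g:F. ✗
g: successors {a, h}; ◇◇p there: a:T, h:F. ✗
h: successors {a}; ◇◇p there: a:T. ✓
Satisfying worlds: {h}.
So □◇◇p fails at the other 2 worlds.

2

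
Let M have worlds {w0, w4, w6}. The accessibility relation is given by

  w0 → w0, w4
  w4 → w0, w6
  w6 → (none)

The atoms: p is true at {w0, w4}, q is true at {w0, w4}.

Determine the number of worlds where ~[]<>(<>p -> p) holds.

1

w0: []<>(<>p -> p) is T. ✗
w4: []<>(<>p -> p) is F. ✓
w6: []<>(<>p -> p) is T. ✗
Satisfying worlds: {w4}.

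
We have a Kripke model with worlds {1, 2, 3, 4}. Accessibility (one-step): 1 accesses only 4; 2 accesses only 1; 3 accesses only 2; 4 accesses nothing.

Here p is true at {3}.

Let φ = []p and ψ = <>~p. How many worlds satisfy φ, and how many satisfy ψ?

For []p:
1: successors {4}; p there: 4:F. ✗
2: successors {1}; p there: 1:F. ✗
3: successors {2}; p there: 2:F. ✗
4: no successors, so []p holds vacuously. ✓
— 1 world.
For <>~p:
1: successors {4}; ~p there: 4:T. ✓
2: successors {1}; ~p there: 1:T. ✓
3: successors {2}; ~p there: 2:T. ✓
4: no successors, so <>~p fails. ✗
— 3 worlds.

1 and 3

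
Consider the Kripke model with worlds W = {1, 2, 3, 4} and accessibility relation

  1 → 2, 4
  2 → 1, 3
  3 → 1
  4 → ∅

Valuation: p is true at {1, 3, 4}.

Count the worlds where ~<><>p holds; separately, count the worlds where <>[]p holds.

1 and 2

For ~<><>p:
1: <><>p is T. ✗
2: <><>p is T. ✗
3: <><>p is T. ✗
4: <><>p is F. ✓
— 1 world.
For <>[]p:
1: successors {2, 4}; []p there: 2:T, 4:T. ✓
2: successors {1, 3}; []p there: 1:F, 3:T. ✓
3: successors {1}; []p there: 1:F. ✗
4: no successors, so <>[]p fails. ✗
— 2 worlds.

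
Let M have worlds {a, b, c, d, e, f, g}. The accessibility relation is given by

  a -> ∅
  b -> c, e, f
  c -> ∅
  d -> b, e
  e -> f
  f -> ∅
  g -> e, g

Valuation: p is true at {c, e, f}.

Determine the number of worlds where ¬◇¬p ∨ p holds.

5

a: ¬◇¬p is T, p is F. ✓
b: ¬◇¬p is T, p is F. ✓
c: ¬◇¬p is T, p is T. ✓
d: ¬◇¬p is F, p is F. ✗
e: ¬◇¬p is T, p is T. ✓
f: ¬◇¬p is T, p is T. ✓
g: ¬◇¬p is F, p is F. ✗
Satisfying worlds: {a, b, c, e, f}.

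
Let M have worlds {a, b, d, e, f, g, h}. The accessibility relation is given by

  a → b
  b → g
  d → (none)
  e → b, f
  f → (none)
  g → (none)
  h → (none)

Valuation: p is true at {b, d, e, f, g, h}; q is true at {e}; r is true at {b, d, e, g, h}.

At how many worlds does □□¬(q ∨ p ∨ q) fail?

2

a: successors {b}; □¬(q ∨ p ∨ q) there: b:F. ✗
b: successors {g}; □¬(q ∨ p ∨ q) there: g:T. ✓
d: no successors, so □□¬(q ∨ p ∨ q) holds vacuously. ✓
e: successors {b, f}; □¬(q ∨ p ∨ q) there: b:F, f:T. ✗
f: no successors, so □□¬(q ∨ p ∨ q) holds vacuously. ✓
g: no successors, so □□¬(q ∨ p ∨ q) holds vacuously. ✓
h: no successors, so □□¬(q ∨ p ∨ q) holds vacuously. ✓
Satisfying worlds: {b, d, f, g, h}.
So □□¬(q ∨ p ∨ q) fails at the other 2 worlds.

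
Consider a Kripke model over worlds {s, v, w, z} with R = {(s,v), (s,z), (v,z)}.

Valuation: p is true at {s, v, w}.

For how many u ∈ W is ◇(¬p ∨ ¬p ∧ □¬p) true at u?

s: successors {v, z}; ¬p ∨ ¬p ∧ □¬p there: v:F, z:T. ✓
v: successors {z}; ¬p ∨ ¬p ∧ □¬p there: z:T. ✓
w: no successors, so ◇(¬p ∨ ¬p ∧ □¬p) fails. ✗
z: no successors, so ◇(¬p ∨ ¬p ∧ □¬p) fails. ✗
Satisfying worlds: {s, v}.

2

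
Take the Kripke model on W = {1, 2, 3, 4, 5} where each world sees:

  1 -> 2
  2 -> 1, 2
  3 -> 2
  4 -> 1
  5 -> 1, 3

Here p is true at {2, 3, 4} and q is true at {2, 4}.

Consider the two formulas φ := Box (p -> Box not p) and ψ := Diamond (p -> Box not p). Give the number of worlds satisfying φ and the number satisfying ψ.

1 and 3

For Box (p -> Box not p):
1: successors {2}; p -> Box not p there: 2:F. ✗
2: successors {1, 2}; p -> Box not p there: 1:T, 2:F. ✗
3: successors {2}; p -> Box not p there: 2:F. ✗
4: successors {1}; p -> Box not p there: 1:T. ✓
5: successors {1, 3}; p -> Box not p there: 1:T, 3:F. ✗
— 1 world.
For Diamond (p -> Box not p):
1: successors {2}; p -> Box not p there: 2:F. ✗
2: successors {1, 2}; p -> Box not p there: 1:T, 2:F. ✓
3: successors {2}; p -> Box not p there: 2:F. ✗
4: successors {1}; p -> Box not p there: 1:T. ✓
5: successors {1, 3}; p -> Box not p there: 1:T, 3:F. ✓
— 3 worlds.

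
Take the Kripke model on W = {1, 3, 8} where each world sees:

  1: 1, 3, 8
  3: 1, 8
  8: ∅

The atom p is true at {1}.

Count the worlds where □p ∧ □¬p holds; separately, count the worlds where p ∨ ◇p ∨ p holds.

For □p ∧ □¬p:
1: □p is F, □¬p is F. ✗
3: □p is F, □¬p is F. ✗
8: □p is T, □¬p is T. ✓
— 1 world.
For p ∨ ◇p ∨ p:
1: p ∨ ◇p is T, p is T. ✓
3: p ∨ ◇p is T, p is F. ✓
8: p ∨ ◇p is F, p is F. ✗
— 2 worlds.

1 and 2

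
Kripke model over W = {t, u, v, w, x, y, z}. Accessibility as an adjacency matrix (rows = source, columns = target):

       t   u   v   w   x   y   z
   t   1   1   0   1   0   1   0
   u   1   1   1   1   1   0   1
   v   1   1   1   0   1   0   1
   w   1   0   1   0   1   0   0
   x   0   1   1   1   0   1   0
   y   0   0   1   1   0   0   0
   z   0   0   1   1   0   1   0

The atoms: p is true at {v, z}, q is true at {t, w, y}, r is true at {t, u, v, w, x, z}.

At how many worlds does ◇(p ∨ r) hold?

7

t: successors {t, u, w, y}; p ∨ r there: t:T, u:T, w:T, y:F. ✓
u: successors {t, u, v, w, x, z}; p ∨ r there: t:T, u:T, v:T, w:T, x:T, z:T. ✓
v: successors {t, u, v, x, z}; p ∨ r there: t:T, u:T, v:T, x:T, z:T. ✓
w: successors {t, v, x}; p ∨ r there: t:T, v:T, x:T. ✓
x: successors {u, v, w, y}; p ∨ r there: u:T, v:T, w:T, y:F. ✓
y: successors {v, w}; p ∨ r there: v:T, w:T. ✓
z: successors {v, w, y}; p ∨ r there: v:T, w:T, y:F. ✓
Satisfying worlds: {t, u, v, w, x, y, z}.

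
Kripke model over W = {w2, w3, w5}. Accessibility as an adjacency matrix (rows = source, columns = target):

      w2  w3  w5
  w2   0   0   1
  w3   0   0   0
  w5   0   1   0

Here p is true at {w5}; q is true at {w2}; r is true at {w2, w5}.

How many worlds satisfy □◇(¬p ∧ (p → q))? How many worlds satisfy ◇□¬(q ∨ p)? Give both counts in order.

For □◇(¬p ∧ (p → q)):
w2: successors {w5}; ◇(¬p ∧ (p → q)) there: w5:T. ✓
w3: no successors, so □◇(¬p ∧ (p → q)) holds vacuously. ✓
w5: successors {w3}; ◇(¬p ∧ (p → q)) there: w3:F. ✗
— 2 worlds.
For ◇□¬(q ∨ p):
w2: successors {w5}; □¬(q ∨ p) there: w5:T. ✓
w3: no successors, so ◇□¬(q ∨ p) fails. ✗
w5: successors {w3}; □¬(q ∨ p) there: w3:T. ✓
— 2 worlds.

2 and 2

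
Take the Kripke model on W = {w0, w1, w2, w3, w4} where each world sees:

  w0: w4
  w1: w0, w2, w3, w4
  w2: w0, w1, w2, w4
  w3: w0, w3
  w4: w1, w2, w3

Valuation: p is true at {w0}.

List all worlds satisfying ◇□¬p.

w0: successors {w4}; □¬p there: w4:T. ✓
w1: successors {w0, w2, w3, w4}; □¬p there: w0:T, w2:F, w3:F, w4:T. ✓
w2: successors {w0, w1, w2, w4}; □¬p there: w0:T, w1:F, w2:F, w4:T. ✓
w3: successors {w0, w3}; □¬p there: w0:T, w3:F. ✓
w4: successors {w1, w2, w3}; □¬p there: w1:F, w2:F, w3:F. ✗

{w0, w1, w2, w3}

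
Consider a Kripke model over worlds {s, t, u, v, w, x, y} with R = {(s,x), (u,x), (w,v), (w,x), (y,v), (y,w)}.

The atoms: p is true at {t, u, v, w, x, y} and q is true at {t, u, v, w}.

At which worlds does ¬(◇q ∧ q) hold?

{s, t, u, v, x, y}

s: ◇q ∧ q is F. ✓
t: ◇q ∧ q is F. ✓
u: ◇q ∧ q is F. ✓
v: ◇q ∧ q is F. ✓
w: ◇q ∧ q is T. ✗
x: ◇q ∧ q is F. ✓
y: ◇q ∧ q is F. ✓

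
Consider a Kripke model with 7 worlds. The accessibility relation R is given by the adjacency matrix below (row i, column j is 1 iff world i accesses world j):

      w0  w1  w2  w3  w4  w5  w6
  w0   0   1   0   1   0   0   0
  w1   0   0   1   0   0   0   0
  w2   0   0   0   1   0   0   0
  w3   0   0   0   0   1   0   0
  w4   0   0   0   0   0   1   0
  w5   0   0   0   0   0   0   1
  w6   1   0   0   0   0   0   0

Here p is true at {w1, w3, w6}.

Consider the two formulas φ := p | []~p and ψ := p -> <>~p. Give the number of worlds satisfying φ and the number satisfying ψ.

For p | []~p:
w0: p is F, []~p is F. ✗
w1: p is T, []~p is T. ✓
w2: p is F, []~p is F. ✗
w3: p is T, []~p is T. ✓
w4: p is F, []~p is T. ✓
w5: p is F, []~p is F. ✗
w6: p is T, []~p is T. ✓
— 4 worlds.
For p -> <>~p:
w0: p is F, <>~p is F. ✓
w1: p is T, <>~p is T. ✓
w2: p is F, <>~p is F. ✓
w3: p is T, <>~p is T. ✓
w4: p is F, <>~p is T. ✓
w5: p is F, <>~p is F. ✓
w6: p is T, <>~p is T. ✓
— 7 worlds.

4 and 7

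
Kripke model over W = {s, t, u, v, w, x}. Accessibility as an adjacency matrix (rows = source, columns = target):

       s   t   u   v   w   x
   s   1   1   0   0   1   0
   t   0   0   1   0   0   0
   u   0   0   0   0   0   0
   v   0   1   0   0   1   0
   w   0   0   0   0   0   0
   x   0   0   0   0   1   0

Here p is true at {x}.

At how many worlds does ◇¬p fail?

2

s: successors {s, t, w}; ¬p there: s:T, t:T, w:T. ✓
t: successors {u}; ¬p there: u:T. ✓
u: no successors, so ◇¬p fails. ✗
v: successors {t, w}; ¬p there: t:T, w:T. ✓
w: no successors, so ◇¬p fails. ✗
x: successors {w}; ¬p there: w:T. ✓
Satisfying worlds: {s, t, v, x}.
So ◇¬p fails at the other 2 worlds.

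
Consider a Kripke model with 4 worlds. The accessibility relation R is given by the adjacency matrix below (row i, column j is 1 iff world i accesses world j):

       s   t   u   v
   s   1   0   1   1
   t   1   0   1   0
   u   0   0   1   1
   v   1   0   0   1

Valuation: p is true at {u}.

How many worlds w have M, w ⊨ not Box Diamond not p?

0

s: Box Diamond not p is T. ✗
t: Box Diamond not p is T. ✗
u: Box Diamond not p is T. ✗
v: Box Diamond not p is T. ✗
Satisfying worlds: ∅.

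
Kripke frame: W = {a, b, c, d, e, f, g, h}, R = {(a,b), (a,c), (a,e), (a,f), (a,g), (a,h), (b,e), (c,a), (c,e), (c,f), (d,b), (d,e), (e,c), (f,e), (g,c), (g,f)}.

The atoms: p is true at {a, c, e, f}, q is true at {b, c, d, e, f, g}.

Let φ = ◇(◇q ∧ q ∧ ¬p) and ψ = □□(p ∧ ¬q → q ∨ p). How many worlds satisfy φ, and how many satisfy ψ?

For ◇(◇q ∧ q ∧ ¬p):
a: successors {b, c, e, f, g, h}; ◇q ∧ q ∧ ¬p there: b:T, c:F, e:F, f:F, g:T, h:F. ✓
b: successors {e}; ◇q ∧ q ∧ ¬p there: e:F. ✗
c: successors {a, e, f}; ◇q ∧ q ∧ ¬p there: a:F, e:F, f:F. ✗
d: successors {b, e}; ◇q ∧ q ∧ ¬p there: b:T, e:F. ✓
e: successors {c}; ◇q ∧ q ∧ ¬p there: c:F. ✗
f: successors {e}; ◇q ∧ q ∧ ¬p there: e:F. ✗
g: successors {c, f}; ◇q ∧ q ∧ ¬p there: c:F, f:F. ✗
h: no successors, so ◇(◇q ∧ q ∧ ¬p) fails. ✗
— 2 worlds.
For □□(p ∧ ¬q → q ∨ p):
a: successors {b, c, e, f, g, h}; □(p ∧ ¬q → q ∨ p) there: b:T, c:T, e:T, f:T, g:T, h:T. ✓
b: successors {e}; □(p ∧ ¬q → q ∨ p) there: e:T. ✓
c: successors {a, e, f}; □(p ∧ ¬q → q ∨ p) there: a:T, e:T, f:T. ✓
d: successors {b, e}; □(p ∧ ¬q → q ∨ p) there: b:T, e:T. ✓
e: successors {c}; □(p ∧ ¬q → q ∨ p) there: c:T. ✓
f: successors {e}; □(p ∧ ¬q → q ∨ p) there: e:T. ✓
g: successors {c, f}; □(p ∧ ¬q → q ∨ p) there: c:T, f:T. ✓
h: no successors, so □□(p ∧ ¬q → q ∨ p) holds vacuously. ✓
— 8 worlds.

2 and 8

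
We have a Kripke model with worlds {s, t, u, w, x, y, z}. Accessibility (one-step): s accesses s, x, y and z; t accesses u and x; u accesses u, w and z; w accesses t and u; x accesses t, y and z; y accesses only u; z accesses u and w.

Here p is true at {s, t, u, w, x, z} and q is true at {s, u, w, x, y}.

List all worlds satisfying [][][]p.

s: successors {s, x, y, z}; [][]p there: s:F, x:T, y:T, z:T. ✗
t: successors {u, x}; [][]p there: u:T, x:T. ✓
u: successors {u, w, z}; [][]p there: u:T, w:T, z:T. ✓
w: successors {t, u}; [][]p there: t:F, u:T. ✗
x: successors {t, y, z}; [][]p there: t:F, y:T, z:T. ✗
y: successors {u}; [][]p there: u:T. ✓
z: successors {u, w}; [][]p there: u:T, w:T. ✓

{t, u, y, z}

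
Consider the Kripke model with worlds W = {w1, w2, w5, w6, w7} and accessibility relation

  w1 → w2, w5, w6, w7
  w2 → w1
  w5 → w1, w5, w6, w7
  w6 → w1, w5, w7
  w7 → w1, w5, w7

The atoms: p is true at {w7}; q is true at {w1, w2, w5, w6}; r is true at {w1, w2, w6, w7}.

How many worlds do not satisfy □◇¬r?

1

w1: successors {w2, w5, w6, w7}; ◇¬r there: w2:F, w5:T, w6:T, w7:T. ✗
w2: successors {w1}; ◇¬r there: w1:T. ✓
w5: successors {w1, w5, w6, w7}; ◇¬r there: w1:T, w5:T, w6:T, w7:T. ✓
w6: successors {w1, w5, w7}; ◇¬r there: w1:T, w5:T, w7:T. ✓
w7: successors {w1, w5, w7}; ◇¬r there: w1:T, w5:T, w7:T. ✓
Satisfying worlds: {w2, w5, w6, w7}.
So □◇¬r fails at the other 1 world.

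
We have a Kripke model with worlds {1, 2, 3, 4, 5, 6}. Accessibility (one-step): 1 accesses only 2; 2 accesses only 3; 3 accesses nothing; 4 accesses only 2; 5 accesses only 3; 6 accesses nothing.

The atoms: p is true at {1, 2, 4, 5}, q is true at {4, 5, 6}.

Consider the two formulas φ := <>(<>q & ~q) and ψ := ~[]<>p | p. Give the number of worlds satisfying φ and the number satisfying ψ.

For <>(<>q & ~q):
1: successors {2}; <>q & ~q there: 2:F. ✗
2: successors {3}; <>q & ~q there: 3:F. ✗
3: no successors, so <>(<>q & ~q) fails. ✗
4: successors {2}; <>q & ~q there: 2:F. ✗
5: successors {3}; <>q & ~q there: 3:F. ✗
6: no successors, so <>(<>q & ~q) fails. ✗
— 0 worlds.
For ~[]<>p | p:
1: ~[]<>p is T, p is T. ✓
2: ~[]<>p is T, p is T. ✓
3: ~[]<>p is F, p is F. ✗
4: ~[]<>p is T, p is T. ✓
5: ~[]<>p is T, p is T. ✓
6: ~[]<>p is F, p is F. ✗
— 4 worlds.

0 and 4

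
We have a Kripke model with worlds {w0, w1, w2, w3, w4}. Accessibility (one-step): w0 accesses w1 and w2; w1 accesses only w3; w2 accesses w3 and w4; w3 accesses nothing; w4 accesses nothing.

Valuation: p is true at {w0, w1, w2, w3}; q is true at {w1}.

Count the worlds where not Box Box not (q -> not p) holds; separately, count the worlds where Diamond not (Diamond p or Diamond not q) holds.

For not Box Box not (q -> not p):
w0: Box Box not (q -> not p) is F. ✓
w1: Box Box not (q -> not p) is T. ✗
w2: Box Box not (q -> not p) is T. ✗
w3: Box Box not (q -> not p) is T. ✗
w4: Box Box not (q -> not p) is T. ✗
— 1 world.
For Diamond not (Diamond p or Diamond not q):
w0: successors {w1, w2}; not (Diamond p or Diamond not q) there: w1:F, w2:F. ✗
w1: successors {w3}; not (Diamond p or Diamond not q) there: w3:T. ✓
w2: successors {w3, w4}; not (Diamond p or Diamond not q) there: w3:T, w4:T. ✓
w3: no successors, so Diamond not (Diamond p or Diamond not q) fails. ✗
w4: no successors, so Diamond not (Diamond p or Diamond not q) fails. ✗
— 2 worlds.

1 and 2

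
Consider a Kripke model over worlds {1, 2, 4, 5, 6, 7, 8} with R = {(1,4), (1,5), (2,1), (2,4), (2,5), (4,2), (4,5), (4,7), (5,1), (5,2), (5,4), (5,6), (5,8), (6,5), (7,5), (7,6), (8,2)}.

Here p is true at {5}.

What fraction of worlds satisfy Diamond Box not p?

6/7

1: successors {4, 5}; Box not p there: 4:F, 5:T. ✓
2: successors {1, 4, 5}; Box not p there: 1:F, 4:F, 5:T. ✓
4: successors {2, 5, 7}; Box not p there: 2:F, 5:T, 7:F. ✓
5: successors {1, 2, 4, 6, 8}; Box not p there: 1:F, 2:F, 4:F, 6:F, 8:T. ✓
6: successors {5}; Box not p there: 5:T. ✓
7: successors {5, 6}; Box not p there: 5:T, 6:F. ✓
8: successors {2}; Box not p there: 2:F. ✗
That's 6 of 7 worlds, so 6/7.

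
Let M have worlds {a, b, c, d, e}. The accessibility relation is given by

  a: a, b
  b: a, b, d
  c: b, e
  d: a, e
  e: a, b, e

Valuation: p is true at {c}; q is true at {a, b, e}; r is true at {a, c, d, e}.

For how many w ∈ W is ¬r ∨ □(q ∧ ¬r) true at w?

1

a: ¬r is F, □(q ∧ ¬r) is F. ✗
b: ¬r is T, □(q ∧ ¬r) is F. ✓
c: ¬r is F, □(q ∧ ¬r) is F. ✗
d: ¬r is F, □(q ∧ ¬r) is F. ✗
e: ¬r is F, □(q ∧ ¬r) is F. ✗
Satisfying worlds: {b}.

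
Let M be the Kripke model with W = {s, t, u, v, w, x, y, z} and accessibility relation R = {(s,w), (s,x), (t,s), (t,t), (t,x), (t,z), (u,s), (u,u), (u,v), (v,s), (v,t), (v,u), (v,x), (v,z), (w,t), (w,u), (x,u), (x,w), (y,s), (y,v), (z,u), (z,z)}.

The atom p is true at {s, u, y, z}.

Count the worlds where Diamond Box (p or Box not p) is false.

5

s: successors {w, x}; Box (p or Box not p) there: w:F, x:F. ✗
t: successors {s, t, x, z}; Box (p or Box not p) there: s:F, t:F, x:F, z:T. ✓
u: successors {s, u, v}; Box (p or Box not p) there: s:F, u:F, v:F. ✗
v: successors {s, t, u, x, z}; Box (p or Box not p) there: s:F, t:F, u:F, x:F, z:T. ✓
w: successors {t, u}; Box (p or Box not p) there: t:F, u:F. ✗
x: successors {u, w}; Box (p or Box not p) there: u:F, w:F. ✗
y: successors {s, v}; Box (p or Box not p) there: s:F, v:F. ✗
z: successors {u, z}; Box (p or Box not p) there: u:F, z:T. ✓
Satisfying worlds: {t, v, z}.
So Diamond Box (p or Box not p) fails at the other 5 worlds.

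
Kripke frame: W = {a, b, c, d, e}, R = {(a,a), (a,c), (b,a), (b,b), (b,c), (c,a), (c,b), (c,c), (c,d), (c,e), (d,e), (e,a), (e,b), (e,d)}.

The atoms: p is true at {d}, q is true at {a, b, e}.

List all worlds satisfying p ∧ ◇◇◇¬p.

{d}

a: p is F, ◇◇◇¬p is T. ✗
b: p is F, ◇◇◇¬p is T. ✗
c: p is F, ◇◇◇¬p is T. ✗
d: p is T, ◇◇◇¬p is T. ✓
e: p is F, ◇◇◇¬p is T. ✗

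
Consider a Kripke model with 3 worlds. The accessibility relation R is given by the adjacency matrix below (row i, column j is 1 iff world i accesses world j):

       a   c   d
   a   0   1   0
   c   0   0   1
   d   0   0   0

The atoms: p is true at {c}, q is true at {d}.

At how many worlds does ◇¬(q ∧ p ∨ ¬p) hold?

a: successors {c}; ¬(q ∧ p ∨ ¬p) there: c:T. ✓
c: successors {d}; ¬(q ∧ p ∨ ¬p) there: d:F. ✗
d: no successors, so ◇¬(q ∧ p ∨ ¬p) fails. ✗
Satisfying worlds: {a}.

1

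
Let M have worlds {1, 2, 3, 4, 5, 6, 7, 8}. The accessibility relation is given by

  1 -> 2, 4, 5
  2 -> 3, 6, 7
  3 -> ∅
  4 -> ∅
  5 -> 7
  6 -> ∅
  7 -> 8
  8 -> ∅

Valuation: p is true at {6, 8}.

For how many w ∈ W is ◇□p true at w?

4

1: successors {2, 4, 5}; □p there: 2:F, 4:T, 5:F. ✓
2: successors {3, 6, 7}; □p there: 3:T, 6:T, 7:T. ✓
3: no successors, so ◇□p fails. ✗
4: no successors, so ◇□p fails. ✗
5: successors {7}; □p there: 7:T. ✓
6: no successors, so ◇□p fails. ✗
7: successors {8}; □p there: 8:T. ✓
8: no successors, so ◇□p fails. ✗
Satisfying worlds: {1, 2, 5, 7}.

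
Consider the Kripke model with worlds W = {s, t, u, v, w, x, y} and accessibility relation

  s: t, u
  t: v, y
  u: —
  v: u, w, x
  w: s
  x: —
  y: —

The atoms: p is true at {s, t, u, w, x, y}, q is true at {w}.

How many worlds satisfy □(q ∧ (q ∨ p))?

s: successors {t, u}; q ∧ (q ∨ p) there: t:F, u:F. ✗
t: successors {v, y}; q ∧ (q ∨ p) there: v:F, y:F. ✗
u: no successors, so □(q ∧ (q ∨ p)) holds vacuously. ✓
v: successors {u, w, x}; q ∧ (q ∨ p) there: u:F, w:T, x:F. ✗
w: successors {s}; q ∧ (q ∨ p) there: s:F. ✗
x: no successors, so □(q ∧ (q ∨ p)) holds vacuously. ✓
y: no successors, so □(q ∧ (q ∨ p)) holds vacuously. ✓
Satisfying worlds: {u, x, y}.

3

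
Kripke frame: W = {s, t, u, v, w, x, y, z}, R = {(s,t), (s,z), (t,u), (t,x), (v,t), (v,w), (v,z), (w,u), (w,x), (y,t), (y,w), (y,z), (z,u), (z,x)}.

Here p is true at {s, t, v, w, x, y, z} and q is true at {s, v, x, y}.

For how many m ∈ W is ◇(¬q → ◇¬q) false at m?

s: successors {t, z}; ¬q → ◇¬q there: t:T, z:T. ✓
t: successors {u, x}; ¬q → ◇¬q there: u:F, x:T. ✓
u: no successors, so ◇(¬q → ◇¬q) fails. ✗
v: successors {t, w, z}; ¬q → ◇¬q there: t:T, w:T, z:T. ✓
w: successors {u, x}; ¬q → ◇¬q there: u:F, x:T. ✓
x: no successors, so ◇(¬q → ◇¬q) fails. ✗
y: successors {t, w, z}; ¬q → ◇¬q there: t:T, w:T, z:T. ✓
z: successors {u, x}; ¬q → ◇¬q there: u:F, x:T. ✓
Satisfying worlds: {s, t, v, w, y, z}.
So ◇(¬q → ◇¬q) fails at the other 2 worlds.

2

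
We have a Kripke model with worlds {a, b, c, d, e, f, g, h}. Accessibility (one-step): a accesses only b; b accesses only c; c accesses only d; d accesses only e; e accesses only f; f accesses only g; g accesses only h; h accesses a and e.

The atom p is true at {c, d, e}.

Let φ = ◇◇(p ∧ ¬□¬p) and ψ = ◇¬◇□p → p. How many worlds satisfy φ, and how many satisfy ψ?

For ◇◇(p ∧ ¬□¬p):
a: successors {b}; ◇(p ∧ ¬□¬p) there: b:T. ✓
b: successors {c}; ◇(p ∧ ¬□¬p) there: c:T. ✓
c: successors {d}; ◇(p ∧ ¬□¬p) there: d:F. ✗
d: successors {e}; ◇(p ∧ ¬□¬p) there: e:F. ✗
e: successors {f}; ◇(p ∧ ¬□¬p) there: f:F. ✗
f: successors {g}; ◇(p ∧ ¬□¬p) there: g:F. ✗
g: successors {h}; ◇(p ∧ ¬□¬p) there: h:F. ✗
h: successors {a, e}; ◇(p ∧ ¬□¬p) there: a:F, e:F. ✗
— 2 worlds.
For ◇¬◇□p → p:
a: ◇¬◇□p is F, p is F. ✓
b: ◇¬◇□p is F, p is F. ✓
c: ◇¬◇□p is T, p is T. ✓
d: ◇¬◇□p is T, p is T. ✓
e: ◇¬◇□p is T, p is T. ✓
f: ◇¬◇□p is T, p is F. ✗
g: ◇¬◇□p is T, p is F. ✗
h: ◇¬◇□p is T, p is F. ✗
— 5 worlds.

2 and 5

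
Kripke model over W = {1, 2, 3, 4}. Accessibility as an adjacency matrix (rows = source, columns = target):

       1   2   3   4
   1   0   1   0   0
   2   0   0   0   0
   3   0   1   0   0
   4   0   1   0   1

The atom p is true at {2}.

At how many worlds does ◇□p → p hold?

1

1: ◇□p is T, p is F. ✗
2: ◇□p is F, p is T. ✓
3: ◇□p is T, p is F. ✗
4: ◇□p is T, p is F. ✗
Satisfying worlds: {2}.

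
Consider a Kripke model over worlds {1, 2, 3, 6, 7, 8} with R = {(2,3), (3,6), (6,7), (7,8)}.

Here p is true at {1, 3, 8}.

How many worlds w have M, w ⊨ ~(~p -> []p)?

1

1: ~p -> []p is T. ✗
2: ~p -> []p is T. ✗
3: ~p -> []p is T. ✗
6: ~p -> []p is F. ✓
7: ~p -> []p is T. ✗
8: ~p -> []p is T. ✗
Satisfying worlds: {6}.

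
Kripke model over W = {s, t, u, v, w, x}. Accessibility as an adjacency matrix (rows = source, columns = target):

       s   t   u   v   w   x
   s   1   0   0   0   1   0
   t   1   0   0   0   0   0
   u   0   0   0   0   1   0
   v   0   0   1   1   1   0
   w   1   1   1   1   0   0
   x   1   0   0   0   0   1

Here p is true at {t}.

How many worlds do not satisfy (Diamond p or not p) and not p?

s: Diamond p or not p is T, not p is T. ✓
t: Diamond p or not p is F, not p is F. ✗
u: Diamond p or not p is T, not p is T. ✓
v: Diamond p or not p is T, not p is T. ✓
w: Diamond p or not p is T, not p is T. ✓
x: Diamond p or not p is T, not p is T. ✓
Satisfying worlds: {s, u, v, w, x}.
So (Diamond p or not p) and not p fails at the other 1 world.

1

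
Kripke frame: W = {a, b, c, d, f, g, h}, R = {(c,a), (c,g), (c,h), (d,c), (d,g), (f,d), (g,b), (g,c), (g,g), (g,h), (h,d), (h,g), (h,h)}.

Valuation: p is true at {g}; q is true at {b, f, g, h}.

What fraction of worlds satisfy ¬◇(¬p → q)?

3/7

a: ◇(¬p → q) is F. ✓
b: ◇(¬p → q) is F. ✓
c: ◇(¬p → q) is T. ✗
d: ◇(¬p → q) is T. ✗
f: ◇(¬p → q) is F. ✓
g: ◇(¬p → q) is T. ✗
h: ◇(¬p → q) is T. ✗
That's 3 of 7 worlds, so 3/7.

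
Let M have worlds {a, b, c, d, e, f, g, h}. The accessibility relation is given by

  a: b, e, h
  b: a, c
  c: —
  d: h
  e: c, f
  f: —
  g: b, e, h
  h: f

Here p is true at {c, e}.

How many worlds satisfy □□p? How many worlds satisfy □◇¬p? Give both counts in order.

4 and 5

For □□p:
a: successors {b, e, h}; □p there: b:F, e:F, h:F. ✗
b: successors {a, c}; □p there: a:F, c:T. ✗
c: no successors, so □□p holds vacuously. ✓
d: successors {h}; □p there: h:F. ✗
e: successors {c, f}; □p there: c:T, f:T. ✓
f: no successors, so □□p holds vacuously. ✓
g: successors {b, e, h}; □p there: b:F, e:F, h:F. ✗
h: successors {f}; □p there: f:T. ✓
— 4 worlds.
For □◇¬p:
a: successors {b, e, h}; ◇¬p there: b:T, e:T, h:T. ✓
b: successors {a, c}; ◇¬p there: a:T, c:F. ✗
c: no successors, so □◇¬p holds vacuously. ✓
d: successors {h}; ◇¬p there: h:T. ✓
e: successors {c, f}; ◇¬p there: c:F, f:F. ✗
f: no successors, so □◇¬p holds vacuously. ✓
g: successors {b, e, h}; ◇¬p there: b:T, e:T, h:T. ✓
h: successors {f}; ◇¬p there: f:F. ✗
— 5 worlds.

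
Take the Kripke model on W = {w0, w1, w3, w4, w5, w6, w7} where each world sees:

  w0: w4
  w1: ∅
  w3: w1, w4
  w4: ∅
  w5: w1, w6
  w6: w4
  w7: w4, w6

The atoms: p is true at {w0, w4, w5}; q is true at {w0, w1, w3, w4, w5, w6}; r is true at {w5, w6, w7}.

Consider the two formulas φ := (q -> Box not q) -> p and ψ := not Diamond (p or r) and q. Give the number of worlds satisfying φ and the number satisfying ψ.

For (q -> Box not q) -> p:
w0: q -> Box not q is F, p is T. ✓
w1: q -> Box not q is T, p is F. ✗
w3: q -> Box not q is F, p is F. ✓
w4: q -> Box not q is T, p is T. ✓
w5: q -> Box not q is F, p is T. ✓
w6: q -> Box not q is F, p is F. ✓
w7: q -> Box not q is T, p is F. ✗
— 5 worlds.
For not Diamond (p or r) and q:
w0: not Diamond (p or r) is F, q is T. ✗
w1: not Diamond (p or r) is T, q is T. ✓
w3: not Diamond (p or r) is F, q is T. ✗
w4: not Diamond (p or r) is T, q is T. ✓
w5: not Diamond (p or r) is F, q is T. ✗
w6: not Diamond (p or r) is F, q is T. ✗
w7: not Diamond (p or r) is F, q is F. ✗
— 2 worlds.

5 and 2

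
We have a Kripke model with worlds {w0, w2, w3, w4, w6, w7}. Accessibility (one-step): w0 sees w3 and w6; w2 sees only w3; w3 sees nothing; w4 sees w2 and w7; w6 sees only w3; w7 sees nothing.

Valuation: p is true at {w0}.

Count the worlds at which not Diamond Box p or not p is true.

5

w0: not Diamond Box p is F, not p is F. ✗
w2: not Diamond Box p is F, not p is T. ✓
w3: not Diamond Box p is T, not p is T. ✓
w4: not Diamond Box p is F, not p is T. ✓
w6: not Diamond Box p is F, not p is T. ✓
w7: not Diamond Box p is T, not p is T. ✓
Satisfying worlds: {w2, w3, w4, w6, w7}.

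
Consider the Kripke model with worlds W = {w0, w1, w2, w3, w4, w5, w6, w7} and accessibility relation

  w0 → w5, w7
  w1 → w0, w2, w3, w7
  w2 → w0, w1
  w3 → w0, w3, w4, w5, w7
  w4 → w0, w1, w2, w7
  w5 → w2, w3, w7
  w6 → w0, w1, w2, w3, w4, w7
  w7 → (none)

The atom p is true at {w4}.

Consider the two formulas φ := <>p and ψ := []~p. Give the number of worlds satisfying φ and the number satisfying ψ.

2 and 6

For <>p:
w0: successors {w5, w7}; p there: w5:F, w7:F. ✗
w1: successors {w0, w2, w3, w7}; p there: w0:F, w2:F, w3:F, w7:F. ✗
w2: successors {w0, w1}; p there: w0:F, w1:F. ✗
w3: successors {w0, w3, w4, w5, w7}; p there: w0:F, w3:F, w4:T, w5:F, w7:F. ✓
w4: successors {w0, w1, w2, w7}; p there: w0:F, w1:F, w2:F, w7:F. ✗
w5: successors {w2, w3, w7}; p there: w2:F, w3:F, w7:F. ✗
w6: successors {w0, w1, w2, w3, w4, w7}; p there: w0:F, w1:F, w2:F, w3:F, w4:T, w7:F. ✓
w7: no successors, so <>p fails. ✗
— 2 worlds.
For []~p:
w0: successors {w5, w7}; ~p there: w5:T, w7:T. ✓
w1: successors {w0, w2, w3, w7}; ~p there: w0:T, w2:T, w3:T, w7:T. ✓
w2: successors {w0, w1}; ~p there: w0:T, w1:T. ✓
w3: successors {w0, w3, w4, w5, w7}; ~p there: w0:T, w3:T, w4:F, w5:T, w7:T. ✗
w4: successors {w0, w1, w2, w7}; ~p there: w0:T, w1:T, w2:T, w7:T. ✓
w5: successors {w2, w3, w7}; ~p there: w2:T, w3:T, w7:T. ✓
w6: successors {w0, w1, w2, w3, w4, w7}; ~p there: w0:T, w1:T, w2:T, w3:T, w4:F, w7:T. ✗
w7: no successors, so []~p holds vacuously. ✓
— 6 worlds.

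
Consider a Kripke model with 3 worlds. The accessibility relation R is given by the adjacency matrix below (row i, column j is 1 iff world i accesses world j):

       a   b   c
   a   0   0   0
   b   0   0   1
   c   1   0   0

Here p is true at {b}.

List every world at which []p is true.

a: no successors, so []p holds vacuously. ✓
b: successors {c}; p there: c:F. ✗
c: successors {a}; p there: a:F. ✗

{a}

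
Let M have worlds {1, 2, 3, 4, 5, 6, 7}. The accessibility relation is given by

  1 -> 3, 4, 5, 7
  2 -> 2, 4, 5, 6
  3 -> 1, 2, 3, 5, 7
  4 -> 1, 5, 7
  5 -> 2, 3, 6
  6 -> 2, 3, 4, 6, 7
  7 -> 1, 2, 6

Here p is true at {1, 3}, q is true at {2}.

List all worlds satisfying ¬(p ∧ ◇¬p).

{2, 4, 5, 6, 7}

1: p ∧ ◇¬p is T. ✗
2: p ∧ ◇¬p is F. ✓
3: p ∧ ◇¬p is T. ✗
4: p ∧ ◇¬p is F. ✓
5: p ∧ ◇¬p is F. ✓
6: p ∧ ◇¬p is F. ✓
7: p ∧ ◇¬p is F. ✓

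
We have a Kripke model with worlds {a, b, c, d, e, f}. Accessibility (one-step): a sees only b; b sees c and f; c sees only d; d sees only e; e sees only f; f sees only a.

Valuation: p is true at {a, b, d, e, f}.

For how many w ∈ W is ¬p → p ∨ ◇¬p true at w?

5

a: ¬p is F, p ∨ ◇¬p is T. ✓
b: ¬p is F, p ∨ ◇¬p is T. ✓
c: ¬p is T, p ∨ ◇¬p is F. ✗
d: ¬p is F, p ∨ ◇¬p is T. ✓
e: ¬p is F, p ∨ ◇¬p is T. ✓
f: ¬p is F, p ∨ ◇¬p is T. ✓
Satisfying worlds: {a, b, d, e, f}.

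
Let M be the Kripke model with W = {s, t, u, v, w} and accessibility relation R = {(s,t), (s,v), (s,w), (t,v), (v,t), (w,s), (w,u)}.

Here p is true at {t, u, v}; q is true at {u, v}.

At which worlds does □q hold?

{t, u}

s: successors {t, v, w}; q there: t:F, v:T, w:F. ✗
t: successors {v}; q there: v:T. ✓
u: no successors, so □q holds vacuously. ✓
v: successors {t}; q there: t:F. ✗
w: successors {s, u}; q there: s:F, u:T. ✗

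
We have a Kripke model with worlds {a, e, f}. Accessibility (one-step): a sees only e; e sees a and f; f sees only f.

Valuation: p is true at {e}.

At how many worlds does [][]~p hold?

2

a: successors {e}; []~p there: e:T. ✓
e: successors {a, f}; []~p there: a:F, f:T. ✗
f: successors {f}; []~p there: f:T. ✓
Satisfying worlds: {a, f}.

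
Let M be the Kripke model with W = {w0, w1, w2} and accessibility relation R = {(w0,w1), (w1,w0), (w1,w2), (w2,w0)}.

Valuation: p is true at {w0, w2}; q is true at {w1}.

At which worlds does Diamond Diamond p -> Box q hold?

{w0, w2}

w0: Diamond Diamond p is T, Box q is T. ✓
w1: Diamond Diamond p is T, Box q is F. ✗
w2: Diamond Diamond p is F, Box q is F. ✓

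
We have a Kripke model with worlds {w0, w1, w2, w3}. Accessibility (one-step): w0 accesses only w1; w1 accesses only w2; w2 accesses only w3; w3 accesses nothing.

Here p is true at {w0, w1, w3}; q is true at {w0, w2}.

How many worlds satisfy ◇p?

2

w0: successors {w1}; p there: w1:T. ✓
w1: successors {w2}; p there: w2:F. ✗
w2: successors {w3}; p there: w3:T. ✓
w3: no successors, so ◇p fails. ✗
Satisfying worlds: {w0, w2}.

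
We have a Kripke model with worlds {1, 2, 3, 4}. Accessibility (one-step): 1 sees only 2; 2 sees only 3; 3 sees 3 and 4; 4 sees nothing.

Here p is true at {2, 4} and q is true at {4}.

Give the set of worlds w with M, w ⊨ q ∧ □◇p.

{4}

1: q is F, □◇p is F. ✗
2: q is F, □◇p is T. ✗
3: q is F, □◇p is F. ✗
4: q is T, □◇p is T. ✓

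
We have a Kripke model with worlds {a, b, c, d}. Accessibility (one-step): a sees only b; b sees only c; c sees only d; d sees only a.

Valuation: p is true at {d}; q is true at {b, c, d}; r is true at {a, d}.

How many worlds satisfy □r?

2

a: successors {b}; r there: b:F. ✗
b: successors {c}; r there: c:F. ✗
c: successors {d}; r there: d:T. ✓
d: successors {a}; r there: a:T. ✓
Satisfying worlds: {c, d}.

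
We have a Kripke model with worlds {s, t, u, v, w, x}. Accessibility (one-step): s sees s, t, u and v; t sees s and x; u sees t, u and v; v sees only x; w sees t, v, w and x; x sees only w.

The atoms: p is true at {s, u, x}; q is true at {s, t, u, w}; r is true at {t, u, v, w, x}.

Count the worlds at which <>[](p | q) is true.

5

s: successors {s, t, u, v}; [](p | q) there: s:F, t:T, u:F, v:T. ✓
t: successors {s, x}; [](p | q) there: s:F, x:T. ✓
u: successors {t, u, v}; [](p | q) there: t:T, u:F, v:T. ✓
v: successors {x}; [](p | q) there: x:T. ✓
w: successors {t, v, w, x}; [](p | q) there: t:T, v:T, w:F, x:T. ✓
x: successors {w}; [](p | q) there: w:F. ✗
Satisfying worlds: {s, t, u, v, w}.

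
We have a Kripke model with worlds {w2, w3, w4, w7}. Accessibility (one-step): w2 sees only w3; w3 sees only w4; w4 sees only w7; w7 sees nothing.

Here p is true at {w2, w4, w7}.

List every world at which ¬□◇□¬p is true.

{w2, w4}

w2: □◇□¬p is F. ✓
w3: □◇□¬p is T. ✗
w4: □◇□¬p is F. ✓
w7: □◇□¬p is T. ✗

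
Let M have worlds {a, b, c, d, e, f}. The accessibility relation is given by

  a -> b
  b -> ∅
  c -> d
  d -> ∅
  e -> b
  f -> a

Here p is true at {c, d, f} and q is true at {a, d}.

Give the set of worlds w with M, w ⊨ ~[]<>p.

{a, c, e, f}

a: []<>p is F. ✓
b: []<>p is T. ✗
c: []<>p is F. ✓
d: []<>p is T. ✗
e: []<>p is F. ✓
f: []<>p is F. ✓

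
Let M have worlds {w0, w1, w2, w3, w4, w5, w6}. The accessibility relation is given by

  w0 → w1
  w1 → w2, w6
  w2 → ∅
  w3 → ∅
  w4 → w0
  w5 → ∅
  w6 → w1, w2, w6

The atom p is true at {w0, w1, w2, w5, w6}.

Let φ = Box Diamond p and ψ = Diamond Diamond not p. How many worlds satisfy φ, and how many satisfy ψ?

5 and 0

For Box Diamond p:
w0: successors {w1}; Diamond p there: w1:T. ✓
w1: successors {w2, w6}; Diamond p there: w2:F, w6:T. ✗
w2: no successors, so Box Diamond p holds vacuously. ✓
w3: no successors, so Box Diamond p holds vacuously. ✓
w4: successors {w0}; Diamond p there: w0:T. ✓
w5: no successors, so Box Diamond p holds vacuously. ✓
w6: successors {w1, w2, w6}; Diamond p there: w1:T, w2:F, w6:T. ✗
— 5 worlds.
For Diamond Diamond not p:
w0: successors {w1}; Diamond not p there: w1:F. ✗
w1: successors {w2, w6}; Diamond not p there: w2:F, w6:F. ✗
w2: no successors, so Diamond Diamond not p fails. ✗
w3: no successors, so Diamond Diamond not p fails. ✗
w4: successors {w0}; Diamond not p there: w0:F. ✗
w5: no successors, so Diamond Diamond not p fails. ✗
w6: successors {w1, w2, w6}; Diamond not p there: w1:F, w2:F, w6:F. ✗
— 0 worlds.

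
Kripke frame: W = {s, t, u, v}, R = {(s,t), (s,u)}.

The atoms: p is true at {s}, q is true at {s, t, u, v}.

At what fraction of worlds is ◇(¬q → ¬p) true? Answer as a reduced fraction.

1/4

s: successors {t, u}; ¬q → ¬p there: t:T, u:T. ✓
t: no successors, so ◇(¬q → ¬p) fails. ✗
u: no successors, so ◇(¬q → ¬p) fails. ✗
v: no successors, so ◇(¬q → ¬p) fails. ✗
That's 1 of 4 worlds, so 1/4.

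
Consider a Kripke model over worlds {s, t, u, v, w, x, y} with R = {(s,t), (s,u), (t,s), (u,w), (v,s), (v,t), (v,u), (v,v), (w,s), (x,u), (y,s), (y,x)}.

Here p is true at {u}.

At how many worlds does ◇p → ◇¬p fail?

1

s: ◇p is T, ◇¬p is T. ✓
t: ◇p is F, ◇¬p is T. ✓
u: ◇p is F, ◇¬p is T. ✓
v: ◇p is T, ◇¬p is T. ✓
w: ◇p is F, ◇¬p is T. ✓
x: ◇p is T, ◇¬p is F. ✗
y: ◇p is F, ◇¬p is T. ✓
Satisfying worlds: {s, t, u, v, w, y}.
So ◇p → ◇¬p fails at the other 1 world.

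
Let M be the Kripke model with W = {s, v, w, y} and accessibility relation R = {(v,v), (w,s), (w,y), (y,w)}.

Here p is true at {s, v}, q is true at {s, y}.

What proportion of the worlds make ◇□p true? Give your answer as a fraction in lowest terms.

s: no successors, so ◇□p fails. ✗
v: successors {v}; □p there: v:T. ✓
w: successors {s, y}; □p there: s:T, y:F. ✓
y: successors {w}; □p there: w:F. ✗
That's 2 of 4 worlds, so 2/4 = 1/2.

1/2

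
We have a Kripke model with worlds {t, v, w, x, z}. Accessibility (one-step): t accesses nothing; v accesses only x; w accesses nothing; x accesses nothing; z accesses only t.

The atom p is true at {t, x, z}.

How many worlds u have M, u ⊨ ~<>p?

3

t: <>p is F. ✓
v: <>p is T. ✗
w: <>p is F. ✓
x: <>p is F. ✓
z: <>p is T. ✗
Satisfying worlds: {t, w, x}.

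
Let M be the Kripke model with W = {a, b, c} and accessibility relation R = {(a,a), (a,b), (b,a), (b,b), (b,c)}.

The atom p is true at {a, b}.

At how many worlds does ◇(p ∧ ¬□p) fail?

a: successors {a, b}; p ∧ ¬□p there: a:F, b:T. ✓
b: successors {a, b, c}; p ∧ ¬□p there: a:F, b:T, c:F. ✓
c: no successors, so ◇(p ∧ ¬□p) fails. ✗
Satisfying worlds: {a, b}.
So ◇(p ∧ ¬□p) fails at the other 1 world.

1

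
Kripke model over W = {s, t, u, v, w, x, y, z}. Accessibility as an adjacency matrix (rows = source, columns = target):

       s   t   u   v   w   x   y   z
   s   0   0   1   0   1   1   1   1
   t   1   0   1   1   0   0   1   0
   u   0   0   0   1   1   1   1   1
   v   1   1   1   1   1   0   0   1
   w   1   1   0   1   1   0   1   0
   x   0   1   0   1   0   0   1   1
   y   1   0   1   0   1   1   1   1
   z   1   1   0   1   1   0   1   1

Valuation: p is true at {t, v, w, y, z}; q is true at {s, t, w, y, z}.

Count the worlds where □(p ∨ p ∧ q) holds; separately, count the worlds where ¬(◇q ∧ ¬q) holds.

For □(p ∨ p ∧ q):
s: successors {u, w, x, y, z}; p ∨ p ∧ q there: u:F, w:T, x:F, y:T, z:T. ✗
t: successors {s, u, v, y}; p ∨ p ∧ q there: s:F, u:F, v:T, y:T. ✗
u: successors {v, w, x, y, z}; p ∨ p ∧ q there: v:T, w:T, x:F, y:T, z:T. ✗
v: successors {s, t, u, v, w, z}; p ∨ p ∧ q there: s:F, t:T, u:F, v:T, w:T, z:T. ✗
w: successors {s, t, v, w, y}; p ∨ p ∧ q there: s:F, t:T, v:T, w:T, y:T. ✗
x: successors {t, v, y, z}; p ∨ p ∧ q there: t:T, v:T, y:T, z:T. ✓
y: successors {s, u, w, x, y, z}; p ∨ p ∧ q there: s:F, u:F, w:T, x:F, y:T, z:T. ✗
z: successors {s, t, v, w, y, z}; p ∨ p ∧ q there: s:F, t:T, v:T, w:T, y:T, z:T. ✗
— 1 world.
For ¬(◇q ∧ ¬q):
s: ◇q ∧ ¬q is F. ✓
t: ◇q ∧ ¬q is F. ✓
u: ◇q ∧ ¬q is T. ✗
v: ◇q ∧ ¬q is T. ✗
w: ◇q ∧ ¬q is F. ✓
x: ◇q ∧ ¬q is T. ✗
y: ◇q ∧ ¬q is F. ✓
z: ◇q ∧ ¬q is F. ✓
— 5 worlds.

1 and 5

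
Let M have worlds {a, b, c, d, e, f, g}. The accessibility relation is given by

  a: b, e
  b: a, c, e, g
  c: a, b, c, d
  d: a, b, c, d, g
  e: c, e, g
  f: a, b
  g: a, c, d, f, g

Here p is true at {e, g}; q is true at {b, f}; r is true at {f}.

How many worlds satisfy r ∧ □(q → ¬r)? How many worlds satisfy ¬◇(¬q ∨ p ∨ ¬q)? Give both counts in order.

For r ∧ □(q → ¬r):
a: r is F, □(q → ¬r) is T. ✗
b: r is F, □(q → ¬r) is T. ✗
c: r is F, □(q → ¬r) is T. ✗
d: r is F, □(q → ¬r) is T. ✗
e: r is F, □(q → ¬r) is T. ✗
f: r is T, □(q → ¬r) is T. ✓
g: r is F, □(q → ¬r) is F. ✗
— 1 world.
For ¬◇(¬q ∨ p ∨ ¬q):
a: ◇(¬q ∨ p ∨ ¬q) is T. ✗
b: ◇(¬q ∨ p ∨ ¬q) is T. ✗
c: ◇(¬q ∨ p ∨ ¬q) is T. ✗
d: ◇(¬q ∨ p ∨ ¬q) is T. ✗
e: ◇(¬q ∨ p ∨ ¬q) is T. ✗
f: ◇(¬q ∨ p ∨ ¬q) is T. ✗
g: ◇(¬q ∨ p ∨ ¬q) is T. ✗
— 0 worlds.

1 and 0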